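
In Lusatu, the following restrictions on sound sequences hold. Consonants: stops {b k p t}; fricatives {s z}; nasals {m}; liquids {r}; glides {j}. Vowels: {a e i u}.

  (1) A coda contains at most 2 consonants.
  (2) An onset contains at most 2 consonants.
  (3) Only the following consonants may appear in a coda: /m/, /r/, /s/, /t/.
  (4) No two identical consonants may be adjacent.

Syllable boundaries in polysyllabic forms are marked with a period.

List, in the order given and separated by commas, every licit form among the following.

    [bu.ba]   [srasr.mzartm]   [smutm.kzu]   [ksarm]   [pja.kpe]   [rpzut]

[bu.ba], [smutm.kzu], [ksarm], [pja.kpe]

[bu.ba] — σ1 onset /b/, coda /∅/ ok; σ2 onset /b/, coda /∅/ ok → licit
[srasr.mzartm] — violates constraint 1: syllable 2 coda /rtm/ has 3 consonants (> 2) → illicit
[smutm.kzu] — σ1 onset /sm/ (2C), coda /tm/ (2C) ok; σ2 onset /kz/ (2C), coda /∅/ ok → licit
[ksarm] — σ1 onset /ks/ (2C), coda /rm/ (2C) ok → licit
[pja.kpe] — σ1 onset /pj/ (2C), coda /∅/ ok; σ2 onset /kp/ (2C), coda /∅/ ok → licit
[rpzut] — violates constraint 2: syllable 1 onset /rpz/ has 3 consonants (> 2) → illicit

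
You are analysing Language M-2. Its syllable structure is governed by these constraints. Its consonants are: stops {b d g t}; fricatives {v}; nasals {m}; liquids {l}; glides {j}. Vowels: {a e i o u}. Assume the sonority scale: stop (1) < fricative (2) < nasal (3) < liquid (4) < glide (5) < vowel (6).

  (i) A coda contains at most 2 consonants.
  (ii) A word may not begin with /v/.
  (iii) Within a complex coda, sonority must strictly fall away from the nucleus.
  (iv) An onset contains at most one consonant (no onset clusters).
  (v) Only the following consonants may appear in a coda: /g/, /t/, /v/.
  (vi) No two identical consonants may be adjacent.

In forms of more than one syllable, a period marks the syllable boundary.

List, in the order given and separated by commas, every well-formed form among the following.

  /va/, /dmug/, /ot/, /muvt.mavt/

/va/ — violates constraint (ii): word begins with /v/ → ill-formed
/dmug/ — violates constraint (iv): syllable 1 onset /dm/ has 2 consonants (> 1) → ill-formed
/ot/ — σ1 onset /∅/, coda /t/ ok → well-formed
/muvt.mavt/ — σ1 onset /m/, coda /vt/ (2→1 falls) ok; σ2 onset /m/, coda /vt/ (2→1 falls) ok → well-formed

/ot/, /muvt.mavt/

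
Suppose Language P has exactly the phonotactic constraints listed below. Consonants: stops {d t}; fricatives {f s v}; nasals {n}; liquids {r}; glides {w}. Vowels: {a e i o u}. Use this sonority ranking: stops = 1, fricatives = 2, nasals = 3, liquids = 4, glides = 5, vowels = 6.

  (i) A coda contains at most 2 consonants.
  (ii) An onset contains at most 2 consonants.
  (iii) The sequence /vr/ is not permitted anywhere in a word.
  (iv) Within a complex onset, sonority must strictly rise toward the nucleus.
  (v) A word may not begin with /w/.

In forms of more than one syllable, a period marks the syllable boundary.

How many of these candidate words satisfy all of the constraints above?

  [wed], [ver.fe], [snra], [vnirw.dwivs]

2

[wed] — violates constraint (v): word begins with /w/ → not permitted
[ver.fe] — σ1 onset /v/, coda /r/ ok; σ2 onset /f/, coda /∅/ ok → permitted
[snra] — violates constraint (ii): syllable 1 onset /snr/ has 3 consonants (> 2) → not permitted
[vnirw.dwivs] — σ1 onset /vn/ (2→3 rises), coda /rw/ (2C) ok; σ2 onset /dw/ (1→5 rises), coda /vs/ (2C) ok → permitted
Permitted: [ver.fe], [vnirw.dwivs] → 2.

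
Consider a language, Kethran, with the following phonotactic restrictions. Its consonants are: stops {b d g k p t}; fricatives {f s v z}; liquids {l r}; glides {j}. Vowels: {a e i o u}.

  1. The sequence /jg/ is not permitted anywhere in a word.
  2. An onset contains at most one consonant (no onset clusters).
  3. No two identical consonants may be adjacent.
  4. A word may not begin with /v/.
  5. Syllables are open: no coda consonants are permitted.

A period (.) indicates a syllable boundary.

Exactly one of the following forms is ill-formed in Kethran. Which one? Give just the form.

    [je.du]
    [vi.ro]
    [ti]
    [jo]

[vi.ro]

[je.du] — σ1 onset /j/, coda /∅/ ok; σ2 onset /d/, coda /∅/ ok → well-formed
[vi.ro] — violates constraint 4: word begins with /v/ → ill-formed
[ti] — σ1 onset /t/, coda /∅/ ok → well-formed
[jo] — σ1 onset /j/, coda /∅/ ok → well-formed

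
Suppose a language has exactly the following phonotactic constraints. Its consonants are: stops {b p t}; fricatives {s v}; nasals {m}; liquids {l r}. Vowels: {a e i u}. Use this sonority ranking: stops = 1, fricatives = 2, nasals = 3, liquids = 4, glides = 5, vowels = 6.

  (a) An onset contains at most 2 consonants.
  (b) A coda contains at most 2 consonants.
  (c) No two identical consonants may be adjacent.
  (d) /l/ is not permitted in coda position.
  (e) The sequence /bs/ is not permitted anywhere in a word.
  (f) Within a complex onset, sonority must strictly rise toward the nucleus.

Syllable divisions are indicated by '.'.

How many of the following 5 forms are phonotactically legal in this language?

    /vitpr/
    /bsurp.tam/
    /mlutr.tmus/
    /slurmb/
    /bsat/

/vitpr/ — violates constraint (b): syllable 1 coda /tpr/ has 3 consonants (> 2) → phonotactically illegal
/bsurp.tam/ — violates constraint (e): contains banned sequence /bs/ → phonotactically illegal
/mlutr.tmus/ — σ1 onset /ml/ (3→4 rises), coda /tr/ (2C) ok; σ2 onset /tm/ (1→3 rises), coda /s/ ok → phonotactically legal
/slurmb/ — violates constraint (b): syllable 1 coda /rmb/ has 3 consonants (> 2) → phonotactically illegal
/bsat/ — violates constraint (e): contains banned sequence /bs/ → phonotactically illegal
Phonotactically legal: /mlutr.tmus/ → 1.

1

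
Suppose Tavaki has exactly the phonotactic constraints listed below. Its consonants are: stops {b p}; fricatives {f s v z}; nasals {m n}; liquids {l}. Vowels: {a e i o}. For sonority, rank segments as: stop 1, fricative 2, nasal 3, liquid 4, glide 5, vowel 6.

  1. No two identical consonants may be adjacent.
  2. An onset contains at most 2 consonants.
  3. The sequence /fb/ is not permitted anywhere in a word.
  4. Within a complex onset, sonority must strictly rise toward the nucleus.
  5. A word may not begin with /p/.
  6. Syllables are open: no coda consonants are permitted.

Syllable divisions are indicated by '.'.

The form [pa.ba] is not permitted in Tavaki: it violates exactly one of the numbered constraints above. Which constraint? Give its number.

[pa.ba]: word begins with /p/.
This is a violation of constraint 5: "A word may not begin with /p/."
The remaining constraints (1, 2, 3, 4, 6) are satisfied.

5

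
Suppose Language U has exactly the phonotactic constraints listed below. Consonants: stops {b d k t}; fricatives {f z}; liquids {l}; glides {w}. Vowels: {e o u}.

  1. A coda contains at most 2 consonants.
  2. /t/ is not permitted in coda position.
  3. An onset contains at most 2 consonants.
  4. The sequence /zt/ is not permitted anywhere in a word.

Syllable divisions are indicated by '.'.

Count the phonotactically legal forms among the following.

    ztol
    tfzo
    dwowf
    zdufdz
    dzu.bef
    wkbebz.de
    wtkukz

2

ztol — violates constraint 4: contains banned sequence /zt/ → phonotactically illegal
tfzo — violates constraint 3: syllable 1 onset /tfz/ has 3 consonants (> 2) → phonotactically illegal
dwowf — σ1 onset /dw/ (2C), coda /wf/ (2C) ok → phonotactically legal
zdufdz — violates constraint 1: syllable 1 coda /fdz/ has 3 consonants (> 2) → phonotactically illegal
dzu.bef — σ1 onset /dz/ (2C), coda /∅/ ok; σ2 onset /b/, coda /f/ ok → phonotactically legal
wkbebz.de — violates constraint 3: syllable 1 onset /wkb/ has 3 consonants (> 2) → phonotactically illegal
wtkukz — violates constraint 3: syllable 1 onset /wtk/ has 3 consonants (> 2) → phonotactically illegal
Phonotactically legal: dwowf, dzu.bef → 2.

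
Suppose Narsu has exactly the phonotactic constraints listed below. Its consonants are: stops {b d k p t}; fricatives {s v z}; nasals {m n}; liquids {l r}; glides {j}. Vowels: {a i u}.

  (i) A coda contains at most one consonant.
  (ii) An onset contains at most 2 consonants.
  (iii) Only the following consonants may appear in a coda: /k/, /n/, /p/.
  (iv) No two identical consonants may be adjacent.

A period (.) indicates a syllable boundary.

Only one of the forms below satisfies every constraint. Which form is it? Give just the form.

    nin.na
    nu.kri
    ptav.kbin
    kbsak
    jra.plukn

nu.kri

nin.na — violates constraint (iv): adjacent identical consonants /nn/ → not permitted
nu.kri — σ1 onset /n/, coda /∅/ ok; σ2 onset /kr/ (2C), coda /∅/ ok → permitted
ptav.kbin — violates constraint (iii): syllable 1 coda contains /v/, which is not a licensed coda consonant → not permitted
kbsak — violates constraint (ii): syllable 1 onset /kbs/ has 3 consonants (> 2) → not permitted
jra.plukn — violates constraint (i): syllable 2 coda /kn/ has 2 consonants (> 1) → not permitted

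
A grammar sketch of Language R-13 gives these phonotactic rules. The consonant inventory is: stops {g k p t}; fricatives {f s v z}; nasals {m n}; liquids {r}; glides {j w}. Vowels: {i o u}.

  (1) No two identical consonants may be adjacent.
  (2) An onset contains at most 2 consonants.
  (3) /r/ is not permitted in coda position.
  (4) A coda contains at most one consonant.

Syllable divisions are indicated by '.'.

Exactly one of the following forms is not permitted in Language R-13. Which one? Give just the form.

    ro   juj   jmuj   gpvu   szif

ro — σ1 onset /r/, coda /∅/ ok → permitted
juj — σ1 onset /j/, coda /j/ ok → permitted
jmuj — σ1 onset /jm/ (2C), coda /j/ ok → permitted
gpvu — violates constraint 2: syllable 1 onset /gpv/ has 3 consonants (> 2) → not permitted
szif — σ1 onset /sz/ (2C), coda /f/ ok → permitted

gpvu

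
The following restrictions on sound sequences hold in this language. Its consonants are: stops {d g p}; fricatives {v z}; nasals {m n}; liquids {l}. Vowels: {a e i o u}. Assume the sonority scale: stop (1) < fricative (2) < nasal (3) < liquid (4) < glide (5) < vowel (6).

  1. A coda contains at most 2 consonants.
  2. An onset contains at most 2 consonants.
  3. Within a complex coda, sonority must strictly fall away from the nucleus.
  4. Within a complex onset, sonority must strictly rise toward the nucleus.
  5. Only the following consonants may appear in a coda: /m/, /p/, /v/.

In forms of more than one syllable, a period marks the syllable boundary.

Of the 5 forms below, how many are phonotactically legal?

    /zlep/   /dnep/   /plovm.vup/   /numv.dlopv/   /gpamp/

/zlep/ — σ1 onset /zl/ (2→4 rises), coda /p/ ok → phonotactically legal
/dnep/ — σ1 onset /dn/ (1→3 rises), coda /p/ ok → phonotactically legal
/plovm.vup/ — violates constraint 3: syllable 1 coda /vm/: /v/ (fricative, 2) → /m/ (nasal, 3) does not fall → phonotactically illegal
/numv.dlopv/ — violates constraint 3: syllable 2 coda /pv/: /p/ (stop, 1) → /v/ (fricative, 2) does not fall → phonotactically illegal
/gpamp/ — violates constraint 4: syllable 1 onset /gp/: /g/ (stop, 1) → /p/ (stop, 1) does not rise → phonotactically illegal
Phonotactically legal: /zlep/, /dnep/ → 2.

2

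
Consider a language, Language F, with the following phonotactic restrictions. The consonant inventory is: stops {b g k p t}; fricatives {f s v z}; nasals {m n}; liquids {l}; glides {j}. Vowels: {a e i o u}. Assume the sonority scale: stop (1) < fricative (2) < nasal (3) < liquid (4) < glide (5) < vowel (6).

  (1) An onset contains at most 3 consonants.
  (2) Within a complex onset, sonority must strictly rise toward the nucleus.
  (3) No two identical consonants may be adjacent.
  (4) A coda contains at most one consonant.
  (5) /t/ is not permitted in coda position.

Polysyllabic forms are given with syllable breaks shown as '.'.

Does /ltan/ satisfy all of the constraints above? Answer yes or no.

/ltan/ — violates constraint 2: syllable 1 onset /lt/: /l/ (liquid, 4) → /t/ (stop, 1) does not rise → illicit

no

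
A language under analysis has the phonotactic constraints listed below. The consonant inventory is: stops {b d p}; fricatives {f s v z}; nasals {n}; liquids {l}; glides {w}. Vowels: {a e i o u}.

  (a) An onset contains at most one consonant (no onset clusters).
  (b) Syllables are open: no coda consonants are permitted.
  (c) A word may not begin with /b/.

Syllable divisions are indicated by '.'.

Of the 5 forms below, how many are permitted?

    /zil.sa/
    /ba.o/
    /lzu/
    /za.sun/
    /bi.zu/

/zil.sa/ — violates constraint (b): syllable 1 coda /l/ has 1 consonant (> 0) → not permitted
/ba.o/ — violates constraint (c): word begins with /b/ → not permitted
/lzu/ — violates constraint (a): syllable 1 onset /lz/ has 2 consonants (> 1) → not permitted
/za.sun/ — violates constraint (b): syllable 2 coda /n/ has 1 consonant (> 0) → not permitted
/bi.zu/ — violates constraint (c): word begins with /b/ → not permitted
No form is permitted → 0.

0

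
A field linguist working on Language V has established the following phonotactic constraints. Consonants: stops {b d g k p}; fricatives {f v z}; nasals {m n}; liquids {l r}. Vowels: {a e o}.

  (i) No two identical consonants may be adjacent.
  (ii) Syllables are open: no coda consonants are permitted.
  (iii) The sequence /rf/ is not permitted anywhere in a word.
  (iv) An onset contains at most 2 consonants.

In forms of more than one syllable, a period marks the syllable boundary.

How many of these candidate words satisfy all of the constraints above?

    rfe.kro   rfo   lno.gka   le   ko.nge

3

rfe.kro — violates constraint (iii): contains banned sequence /rf/ → phonotactically illegal
rfo — violates constraint (iii): contains banned sequence /rf/ → phonotactically illegal
lno.gka — σ1 onset /ln/ (2C), coda /∅/ ok; σ2 onset /gk/ (2C), coda /∅/ ok → phonotactically legal
le — σ1 onset /l/, coda /∅/ ok → phonotactically legal
ko.nge — σ1 onset /k/, coda /∅/ ok; σ2 onset /ng/ (2C), coda /∅/ ok → phonotactically legal
Phonotactically legal: lno.gka, le, ko.nge → 3.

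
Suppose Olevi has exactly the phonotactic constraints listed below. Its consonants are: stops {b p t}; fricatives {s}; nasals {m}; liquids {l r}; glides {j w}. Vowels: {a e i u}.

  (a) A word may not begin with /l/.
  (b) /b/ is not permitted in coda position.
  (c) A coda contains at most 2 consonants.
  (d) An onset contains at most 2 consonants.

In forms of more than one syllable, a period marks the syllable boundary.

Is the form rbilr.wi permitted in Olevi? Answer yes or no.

rbilr.wi — σ1 onset /rb/ (2C), coda /lr/ (2C) ok; σ2 onset /w/, coda /∅/ ok → permitted

yes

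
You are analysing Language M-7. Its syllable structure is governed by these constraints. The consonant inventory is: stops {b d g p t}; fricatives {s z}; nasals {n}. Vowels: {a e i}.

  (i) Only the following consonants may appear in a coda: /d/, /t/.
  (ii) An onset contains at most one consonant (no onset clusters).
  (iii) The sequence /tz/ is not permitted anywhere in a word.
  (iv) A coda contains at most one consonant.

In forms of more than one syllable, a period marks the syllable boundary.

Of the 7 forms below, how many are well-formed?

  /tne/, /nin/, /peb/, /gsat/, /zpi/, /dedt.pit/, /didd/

/tne/ — violates constraint (ii): syllable 1 onset /tn/ has 2 consonants (> 1) → ill-formed
/nin/ — violates constraint (i): syllable 1 coda contains /n/, which is not a licensed coda consonant → ill-formed
/peb/ — violates constraint (i): syllable 1 coda contains /b/, which is not a licensed coda consonant → ill-formed
/gsat/ — violates constraint (ii): syllable 1 onset /gs/ has 2 consonants (> 1) → ill-formed
/zpi/ — violates constraint (ii): syllable 1 onset /zp/ has 2 consonants (> 1) → ill-formed
/dedt.pit/ — violates constraint (iv): syllable 1 coda /dt/ has 2 consonants (> 1) → ill-formed
/didd/ — violates constraint (iv): syllable 1 coda /dd/ has 2 consonants (> 1) → ill-formed
No form is well-formed → 0.

0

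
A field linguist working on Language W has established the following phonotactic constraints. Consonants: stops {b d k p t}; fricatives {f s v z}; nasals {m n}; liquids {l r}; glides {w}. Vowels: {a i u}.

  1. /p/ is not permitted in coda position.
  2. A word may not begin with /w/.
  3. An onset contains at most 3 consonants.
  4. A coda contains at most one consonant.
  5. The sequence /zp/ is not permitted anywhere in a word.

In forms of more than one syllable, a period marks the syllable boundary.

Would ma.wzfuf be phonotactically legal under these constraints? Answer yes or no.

ma.wzfuf — σ1 onset /m/, coda /∅/ ok; σ2 onset /wzf/ (3C), coda /f/ ok → phonotactically legal

yes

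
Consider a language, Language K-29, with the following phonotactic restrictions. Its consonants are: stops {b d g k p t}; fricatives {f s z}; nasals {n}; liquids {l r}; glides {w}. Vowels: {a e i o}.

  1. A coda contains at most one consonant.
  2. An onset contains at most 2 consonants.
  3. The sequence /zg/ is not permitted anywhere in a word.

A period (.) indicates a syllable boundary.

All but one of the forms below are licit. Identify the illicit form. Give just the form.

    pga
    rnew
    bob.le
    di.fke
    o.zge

o.zge

pga — σ1 onset /pg/ (2C), coda /∅/ ok → licit
rnew — σ1 onset /rn/ (2C), coda /w/ ok → licit
bob.le — σ1 onset /b/, coda /b/ ok; σ2 onset /l/, coda /∅/ ok → licit
di.fke — σ1 onset /d/, coda /∅/ ok; σ2 onset /fk/ (2C), coda /∅/ ok → licit
o.zge — violates constraint 3: contains banned sequence /zg/ → illicit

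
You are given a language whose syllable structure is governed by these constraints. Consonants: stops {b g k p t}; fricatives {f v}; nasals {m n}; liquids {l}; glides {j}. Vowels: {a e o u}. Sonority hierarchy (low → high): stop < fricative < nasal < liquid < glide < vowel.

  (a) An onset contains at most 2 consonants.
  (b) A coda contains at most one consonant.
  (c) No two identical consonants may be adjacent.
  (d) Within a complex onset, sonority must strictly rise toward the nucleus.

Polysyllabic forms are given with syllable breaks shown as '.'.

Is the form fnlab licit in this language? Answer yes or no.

no

fnlab — violates constraint (a): syllable 1 onset /fnl/ has 3 consonants (> 2) → illicit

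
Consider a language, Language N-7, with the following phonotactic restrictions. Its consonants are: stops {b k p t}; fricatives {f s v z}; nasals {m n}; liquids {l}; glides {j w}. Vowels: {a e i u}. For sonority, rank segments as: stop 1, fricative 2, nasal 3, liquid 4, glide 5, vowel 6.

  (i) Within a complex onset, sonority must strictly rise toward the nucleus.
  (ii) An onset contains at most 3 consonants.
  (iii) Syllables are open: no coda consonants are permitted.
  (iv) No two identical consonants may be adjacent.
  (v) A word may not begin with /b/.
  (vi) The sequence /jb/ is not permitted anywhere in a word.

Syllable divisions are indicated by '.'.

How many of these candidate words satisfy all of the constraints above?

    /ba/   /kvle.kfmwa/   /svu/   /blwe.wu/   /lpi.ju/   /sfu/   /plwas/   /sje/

1

/ba/ — violates constraint (v): word begins with /b/ → not permitted
/kvle.kfmwa/ — violates constraint (ii): syllable 2 onset /kfmw/ has 4 consonants (> 3) → not permitted
/svu/ — violates constraint (i): syllable 1 onset /sv/: /s/ (fricative, 2) → /v/ (fricative, 2) does not rise → not permitted
/blwe.wu/ — violates constraint (v): word begins with /b/ → not permitted
/lpi.ju/ — violates constraint (i): syllable 1 onset /lp/: /l/ (liquid, 4) → /p/ (stop, 1) does not rise → not permitted
/sfu/ — violates constraint (i): syllable 1 onset /sf/: /s/ (fricative, 2) → /f/ (fricative, 2) does not rise → not permitted
/plwas/ — violates constraint (iii): syllable 1 coda /s/ has 1 consonant (> 0) → not permitted
/sje/ — σ1 onset /sj/ (2→5 rises), coda /∅/ ok → permitted
Permitted: /sje/ → 1.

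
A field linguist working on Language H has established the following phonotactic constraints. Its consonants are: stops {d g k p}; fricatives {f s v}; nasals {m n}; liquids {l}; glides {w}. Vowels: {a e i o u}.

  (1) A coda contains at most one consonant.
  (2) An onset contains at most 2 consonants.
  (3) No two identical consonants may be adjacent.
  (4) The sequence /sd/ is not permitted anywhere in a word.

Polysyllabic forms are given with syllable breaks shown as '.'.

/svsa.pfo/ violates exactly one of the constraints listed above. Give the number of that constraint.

2

/svsa.pfo/: syllable 1 onset /svs/ has 3 consonants (> 2).
This is a violation of constraint 2: "An onset contains at most 2 consonants."
The remaining constraints (1, 3, 4) are satisfied.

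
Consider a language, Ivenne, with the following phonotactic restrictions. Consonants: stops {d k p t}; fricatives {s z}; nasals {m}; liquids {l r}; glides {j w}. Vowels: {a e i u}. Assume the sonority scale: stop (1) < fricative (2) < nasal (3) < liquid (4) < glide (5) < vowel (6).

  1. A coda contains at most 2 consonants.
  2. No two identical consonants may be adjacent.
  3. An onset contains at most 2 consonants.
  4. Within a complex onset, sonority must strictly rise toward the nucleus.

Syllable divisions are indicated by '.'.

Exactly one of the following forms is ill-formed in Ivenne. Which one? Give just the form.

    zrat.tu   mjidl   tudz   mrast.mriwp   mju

zrat.tu

zrat.tu — violates constraint 2: adjacent identical consonants /tt/ → ill-formed
mjidl — σ1 onset /mj/ (3→5 rises), coda /dl/ (2C) ok → well-formed
tudz — σ1 onset /t/, coda /dz/ (2C) ok → well-formed
mrast.mriwp — σ1 onset /mr/ (3→4 rises), coda /st/ (2C) ok; σ2 onset /mr/ (3→4 rises), coda /wp/ (2C) ok → well-formed
mju — σ1 onset /mj/ (3→5 rises), coda /∅/ ok → well-formed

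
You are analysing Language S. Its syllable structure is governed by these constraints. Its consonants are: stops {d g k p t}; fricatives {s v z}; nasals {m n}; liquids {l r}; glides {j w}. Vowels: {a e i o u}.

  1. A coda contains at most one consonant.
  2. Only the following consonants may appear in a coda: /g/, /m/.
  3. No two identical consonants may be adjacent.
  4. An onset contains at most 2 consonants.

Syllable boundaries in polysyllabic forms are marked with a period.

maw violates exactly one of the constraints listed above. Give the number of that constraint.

2

maw: syllable 1 coda contains /w/, which is not a licensed coda consonant.
This is a violation of constraint 2: "Only the following consonants may appear in a coda: /g/, /m/."
The remaining constraints (1, 3, 4) are satisfied.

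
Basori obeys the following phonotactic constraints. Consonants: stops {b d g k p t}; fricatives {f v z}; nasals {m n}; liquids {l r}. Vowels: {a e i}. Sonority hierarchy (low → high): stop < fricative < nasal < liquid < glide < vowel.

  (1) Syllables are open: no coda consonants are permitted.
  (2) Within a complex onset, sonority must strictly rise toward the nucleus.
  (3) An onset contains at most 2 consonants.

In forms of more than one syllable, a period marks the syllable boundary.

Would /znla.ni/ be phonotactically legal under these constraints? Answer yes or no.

no

/znla.ni/ — violates constraint 3: syllable 1 onset /znl/ has 3 consonants (> 2) → phonotactically illegal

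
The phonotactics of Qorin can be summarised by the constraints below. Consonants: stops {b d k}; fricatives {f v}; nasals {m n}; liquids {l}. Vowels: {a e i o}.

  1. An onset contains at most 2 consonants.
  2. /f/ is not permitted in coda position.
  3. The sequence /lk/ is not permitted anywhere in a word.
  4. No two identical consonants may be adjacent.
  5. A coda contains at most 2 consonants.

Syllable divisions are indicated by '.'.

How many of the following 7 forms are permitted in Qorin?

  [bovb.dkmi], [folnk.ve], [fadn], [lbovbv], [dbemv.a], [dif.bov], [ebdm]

[bovb.dkmi] — violates constraint 1: syllable 2 onset /dkm/ has 3 consonants (> 2) → not permitted
[folnk.ve] — violates constraint 5: syllable 1 coda /lnk/ has 3 consonants (> 2) → not permitted
[fadn] — σ1 onset /f/, coda /dn/ (2C) ok → permitted
[lbovbv] — violates constraint 5: syllable 1 coda /vbv/ has 3 consonants (> 2) → not permitted
[dbemv.a] — σ1 onset /db/ (2C), coda /mv/ (2C) ok; σ2 onset /∅/, coda /∅/ ok → permitted
[dif.bov] — violates constraint 2: syllable 1 coda contains /f/ → not permitted
[ebdm] — violates constraint 5: syllable 1 coda /bdm/ has 3 consonants (> 2) → not permitted
Permitted: [fadn], [dbemv.a] → 2.

2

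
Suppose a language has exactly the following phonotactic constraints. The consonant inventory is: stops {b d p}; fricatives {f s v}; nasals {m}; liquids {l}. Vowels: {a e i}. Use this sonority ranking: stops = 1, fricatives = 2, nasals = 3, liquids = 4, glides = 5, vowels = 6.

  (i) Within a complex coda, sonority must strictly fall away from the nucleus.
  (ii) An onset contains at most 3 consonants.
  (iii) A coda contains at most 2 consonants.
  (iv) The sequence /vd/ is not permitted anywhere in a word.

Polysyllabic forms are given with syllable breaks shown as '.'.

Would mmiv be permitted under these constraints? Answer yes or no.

yes

mmiv — σ1 onset /mm/ (2C), coda /v/ ok → permitted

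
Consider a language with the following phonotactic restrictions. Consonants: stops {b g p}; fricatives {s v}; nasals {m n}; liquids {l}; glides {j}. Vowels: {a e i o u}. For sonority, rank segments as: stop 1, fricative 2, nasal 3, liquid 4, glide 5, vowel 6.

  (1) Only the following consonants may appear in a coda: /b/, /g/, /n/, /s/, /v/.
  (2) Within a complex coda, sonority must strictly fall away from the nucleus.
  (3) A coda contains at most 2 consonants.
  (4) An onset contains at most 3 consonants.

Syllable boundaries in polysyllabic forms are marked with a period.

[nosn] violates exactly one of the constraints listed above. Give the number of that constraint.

[nosn]: syllable 1 coda /sn/: /s/ (fricative, 2) → /n/ (nasal, 3) does not fall.
This is a violation of constraint 2: "Within a complex coda, sonority must strictly fall away from the nucleus."
The remaining constraints (1, 3, 4) are satisfied.

2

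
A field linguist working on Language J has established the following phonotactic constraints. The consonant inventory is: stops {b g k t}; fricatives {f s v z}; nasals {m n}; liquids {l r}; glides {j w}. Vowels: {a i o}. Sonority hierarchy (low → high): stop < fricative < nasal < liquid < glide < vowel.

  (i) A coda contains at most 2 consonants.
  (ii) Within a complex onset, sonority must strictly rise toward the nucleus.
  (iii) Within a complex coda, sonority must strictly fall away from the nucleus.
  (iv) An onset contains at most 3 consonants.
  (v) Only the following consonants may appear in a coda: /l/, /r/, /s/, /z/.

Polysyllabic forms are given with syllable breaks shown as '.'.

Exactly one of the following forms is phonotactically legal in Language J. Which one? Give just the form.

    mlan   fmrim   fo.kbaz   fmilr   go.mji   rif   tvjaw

mlan — violates constraint (v): syllable 1 coda contains /n/, which is not a licensed coda consonant → phonotactically illegal
fmrim — violates constraint (v): syllable 1 coda contains /m/, which is not a licensed coda consonant → phonotactically illegal
fo.kbaz — violates constraint (ii): syllable 2 onset /kb/: /k/ (stop, 1) → /b/ (stop, 1) does not rise → phonotactically illegal
fmilr — violates constraint (iii): syllable 1 coda /lr/: /l/ (liquid, 4) → /r/ (liquid, 4) does not fall → phonotactically illegal
go.mji — σ1 onset /g/, coda /∅/ ok; σ2 onset /mj/ (3→5 rises), coda /∅/ ok → phonotactically legal
rif — violates constraint (v): syllable 1 coda contains /f/, which is not a licensed coda consonant → phonotactically illegal
tvjaw — violates constraint (v): syllable 1 coda contains /w/, which is not a licensed coda consonant → phonotactically illegal

go.mji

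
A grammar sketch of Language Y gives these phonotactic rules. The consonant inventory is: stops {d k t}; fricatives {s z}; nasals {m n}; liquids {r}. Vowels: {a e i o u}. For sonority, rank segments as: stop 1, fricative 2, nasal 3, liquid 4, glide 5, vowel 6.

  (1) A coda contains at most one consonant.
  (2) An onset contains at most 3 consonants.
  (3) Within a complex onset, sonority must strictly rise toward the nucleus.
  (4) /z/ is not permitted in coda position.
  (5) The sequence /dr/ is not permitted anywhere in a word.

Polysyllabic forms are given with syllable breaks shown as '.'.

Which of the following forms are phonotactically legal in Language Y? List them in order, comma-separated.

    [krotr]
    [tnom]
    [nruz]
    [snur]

[tnom], [snur]

[krotr] — violates constraint 1: syllable 1 coda /tr/ has 2 consonants (> 1) → phonotactically illegal
[tnom] — σ1 onset /tn/ (1→3 rises), coda /m/ ok → phonotactically legal
[nruz] — violates constraint 4: syllable 1 coda contains /z/ → phonotactically illegal
[snur] — σ1 onset /sn/ (2→3 rises), coda /r/ ok → phonotactically legal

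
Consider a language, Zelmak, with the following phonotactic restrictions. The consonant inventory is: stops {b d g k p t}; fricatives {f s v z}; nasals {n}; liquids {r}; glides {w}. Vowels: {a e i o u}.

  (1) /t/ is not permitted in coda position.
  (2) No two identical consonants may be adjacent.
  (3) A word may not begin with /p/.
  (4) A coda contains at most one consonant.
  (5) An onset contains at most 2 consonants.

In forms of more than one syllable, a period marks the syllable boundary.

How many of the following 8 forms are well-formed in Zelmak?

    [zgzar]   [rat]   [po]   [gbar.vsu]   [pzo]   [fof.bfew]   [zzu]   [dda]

2

[zgzar] — violates constraint 5: syllable 1 onset /zgz/ has 3 consonants (> 2) → ill-formed
[rat] — violates constraint 1: syllable 1 coda contains /t/ → ill-formed
[po] — violates constraint 3: word begins with /p/ → ill-formed
[gbar.vsu] — σ1 onset /gb/ (2C), coda /r/ ok; σ2 onset /vs/ (2C), coda /∅/ ok → well-formed
[pzo] — violates constraint 3: word begins with /p/ → ill-formed
[fof.bfew] — σ1 onset /f/, coda /f/ ok; σ2 onset /bf/ (2C), coda /w/ ok → well-formed
[zzu] — violates constraint 2: adjacent identical consonants /zz/ → ill-formed
[dda] — violates constraint 2: adjacent identical consonants /dd/ → ill-formed
Well-formed: [gbar.vsu], [fof.bfew] → 2.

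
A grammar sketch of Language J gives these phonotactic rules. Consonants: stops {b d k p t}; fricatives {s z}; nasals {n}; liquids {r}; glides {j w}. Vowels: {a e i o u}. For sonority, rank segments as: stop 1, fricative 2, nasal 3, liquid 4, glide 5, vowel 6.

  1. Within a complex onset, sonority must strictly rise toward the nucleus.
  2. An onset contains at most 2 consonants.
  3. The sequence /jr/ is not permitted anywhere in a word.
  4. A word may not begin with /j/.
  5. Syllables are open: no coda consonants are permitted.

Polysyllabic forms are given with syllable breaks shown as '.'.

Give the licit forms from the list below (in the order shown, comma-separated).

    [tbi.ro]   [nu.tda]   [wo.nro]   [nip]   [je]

[tbi.ro] — violates constraint 1: syllable 1 onset /tb/: /t/ (stop, 1) → /b/ (stop, 1) does not rise → illicit
[nu.tda] — violates constraint 1: syllable 2 onset /td/: /t/ (stop, 1) → /d/ (stop, 1) does not rise → illicit
[wo.nro] — σ1 onset /w/, coda /∅/ ok; σ2 onset /nr/ (3→4 rises), coda /∅/ ok → licit
[nip] — violates constraint 5: syllable 1 coda /p/ has 1 consonant (> 0) → illicit
[je] — violates constraint 4: word begins with /j/ → illicit

[wo.nro]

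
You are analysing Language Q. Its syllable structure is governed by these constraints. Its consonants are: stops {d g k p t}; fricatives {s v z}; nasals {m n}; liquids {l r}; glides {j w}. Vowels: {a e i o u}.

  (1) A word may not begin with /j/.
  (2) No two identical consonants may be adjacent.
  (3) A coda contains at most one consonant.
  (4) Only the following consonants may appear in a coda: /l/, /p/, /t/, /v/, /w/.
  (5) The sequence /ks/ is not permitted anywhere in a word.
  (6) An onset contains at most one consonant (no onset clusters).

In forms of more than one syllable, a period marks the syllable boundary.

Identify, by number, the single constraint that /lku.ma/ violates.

6

/lku.ma/: syllable 1 onset /lk/ has 2 consonants (> 1).
This is a violation of constraint 6: "An onset contains at most one consonant (no onset clusters)."
The remaining constraints (1, 2, 3, 4, 5) are satisfied.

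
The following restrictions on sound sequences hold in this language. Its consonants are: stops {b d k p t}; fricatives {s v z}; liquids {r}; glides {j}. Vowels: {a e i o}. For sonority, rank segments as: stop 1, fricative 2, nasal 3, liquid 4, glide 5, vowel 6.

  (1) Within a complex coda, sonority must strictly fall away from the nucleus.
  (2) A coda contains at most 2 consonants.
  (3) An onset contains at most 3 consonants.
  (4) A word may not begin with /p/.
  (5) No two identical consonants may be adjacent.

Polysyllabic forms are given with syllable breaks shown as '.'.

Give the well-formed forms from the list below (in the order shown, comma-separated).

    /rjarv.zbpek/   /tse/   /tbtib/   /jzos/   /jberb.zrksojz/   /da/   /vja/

/rjarv.zbpek/, /tse/, /tbtib/, /jzos/, /da/, /vja/

/rjarv.zbpek/ — σ1 onset /rj/ (2C), coda /rv/ (4→2 falls) ok; σ2 onset /zbp/ (3C), coda /k/ ok → well-formed
/tse/ — σ1 onset /ts/ (2C), coda /∅/ ok → well-formed
/tbtib/ — σ1 onset /tbt/ (3C), coda /b/ ok → well-formed
/jzos/ — σ1 onset /jz/ (2C), coda /s/ ok → well-formed
/jberb.zrksojz/ — violates constraint 3: syllable 2 onset /zrks/ has 4 consonants (> 3) → ill-formed
/da/ — σ1 onset /d/, coda /∅/ ok → well-formed
/vja/ — σ1 onset /vj/ (2C), coda /∅/ ok → well-formed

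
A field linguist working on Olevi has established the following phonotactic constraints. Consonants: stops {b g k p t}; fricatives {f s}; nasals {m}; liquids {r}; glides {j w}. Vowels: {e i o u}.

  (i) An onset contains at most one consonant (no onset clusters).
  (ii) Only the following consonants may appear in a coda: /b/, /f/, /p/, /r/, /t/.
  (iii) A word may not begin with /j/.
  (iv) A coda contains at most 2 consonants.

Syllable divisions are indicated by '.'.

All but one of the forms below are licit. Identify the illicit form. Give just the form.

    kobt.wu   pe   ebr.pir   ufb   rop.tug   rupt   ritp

rop.tug

kobt.wu — σ1 onset /k/, coda /bt/ (2C) ok; σ2 onset /w/, coda /∅/ ok → licit
pe — σ1 onset /p/, coda /∅/ ok → licit
ebr.pir — σ1 onset /∅/, coda /br/ (2C) ok; σ2 onset /p/, coda /r/ ok → licit
ufb — σ1 onset /∅/, coda /fb/ (2C) ok → licit
rop.tug — violates constraint (ii): syllable 2 coda contains /g/, which is not a licensed coda consonant → illicit
rupt — σ1 onset /r/, coda /pt/ (2C) ok → licit
ritp — σ1 onset /r/, coda /tp/ (2C) ok → licit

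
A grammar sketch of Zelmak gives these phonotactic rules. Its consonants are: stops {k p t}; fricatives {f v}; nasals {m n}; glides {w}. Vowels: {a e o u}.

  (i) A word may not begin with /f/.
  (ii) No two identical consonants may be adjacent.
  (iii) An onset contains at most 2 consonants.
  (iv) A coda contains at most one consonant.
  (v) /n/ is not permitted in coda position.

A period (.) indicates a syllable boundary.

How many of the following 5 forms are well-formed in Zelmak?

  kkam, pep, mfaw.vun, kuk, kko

kkam — violates constraint (ii): adjacent identical consonants /kk/ → ill-formed
pep — σ1 onset /p/, coda /p/ ok → well-formed
mfaw.vun — violates constraint (v): syllable 2 coda contains /n/ → ill-formed
kuk — σ1 onset /k/, coda /k/ ok → well-formed
kko — violates constraint (ii): adjacent identical consonants /kk/ → ill-formed
Well-formed: pep, kuk → 2.

2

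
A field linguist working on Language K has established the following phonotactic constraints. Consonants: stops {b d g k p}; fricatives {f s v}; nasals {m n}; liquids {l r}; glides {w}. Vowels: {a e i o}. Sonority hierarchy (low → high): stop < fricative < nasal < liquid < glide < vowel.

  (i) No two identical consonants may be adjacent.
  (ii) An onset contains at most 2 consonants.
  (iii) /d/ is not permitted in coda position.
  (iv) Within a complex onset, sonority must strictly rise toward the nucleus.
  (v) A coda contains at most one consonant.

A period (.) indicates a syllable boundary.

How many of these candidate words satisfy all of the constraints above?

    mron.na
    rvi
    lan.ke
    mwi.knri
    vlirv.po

1

mron.na — violates constraint (i): adjacent identical consonants /nn/ → ill-formed
rvi — violates constraint (iv): syllable 1 onset /rv/: /r/ (liquid, 4) → /v/ (fricative, 2) does not rise → ill-formed
lan.ke — σ1 onset /l/, coda /n/ ok; σ2 onset /k/, coda /∅/ ok → well-formed
mwi.knri — violates constraint (ii): syllable 2 onset /knr/ has 3 consonants (> 2) → ill-formed
vlirv.po — violates constraint (v): syllable 1 coda /rv/ has 2 consonants (> 1) → ill-formed
Well-formed: lan.ke → 1.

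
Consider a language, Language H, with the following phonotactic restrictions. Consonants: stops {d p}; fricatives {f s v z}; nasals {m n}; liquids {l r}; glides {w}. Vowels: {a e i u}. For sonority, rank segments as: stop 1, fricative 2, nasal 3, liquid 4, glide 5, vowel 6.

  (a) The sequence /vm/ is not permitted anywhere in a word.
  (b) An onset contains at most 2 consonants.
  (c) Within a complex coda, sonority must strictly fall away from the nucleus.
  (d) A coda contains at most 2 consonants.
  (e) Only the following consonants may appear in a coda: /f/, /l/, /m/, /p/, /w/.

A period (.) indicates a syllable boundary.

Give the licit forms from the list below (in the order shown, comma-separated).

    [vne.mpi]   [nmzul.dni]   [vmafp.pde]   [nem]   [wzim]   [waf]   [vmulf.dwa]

[vne.mpi], [nem], [wzim], [waf]

[vne.mpi] — σ1 onset /vn/ (2C), coda /∅/ ok; σ2 onset /mp/ (2C), coda /∅/ ok → licit
[nmzul.dni] — violates constraint (b): syllable 1 onset /nmz/ has 3 consonants (> 2) → illicit
[vmafp.pde] — violates constraint (a): contains banned sequence /vm/ → illicit
[nem] — σ1 onset /n/, coda /m/ ok → licit
[wzim] — σ1 onset /wz/ (2C), coda /m/ ok → licit
[waf] — σ1 onset /w/, coda /f/ ok → licit
[vmulf.dwa] — violates constraint (a): contains banned sequence /vm/ → illicit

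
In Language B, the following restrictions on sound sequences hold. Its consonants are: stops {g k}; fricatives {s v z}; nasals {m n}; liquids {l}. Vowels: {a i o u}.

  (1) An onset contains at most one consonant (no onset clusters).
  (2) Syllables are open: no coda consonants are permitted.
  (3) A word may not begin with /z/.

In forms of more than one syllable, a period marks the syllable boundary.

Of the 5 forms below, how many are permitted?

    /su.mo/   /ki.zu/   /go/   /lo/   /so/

5

/su.mo/ — σ1 onset /s/, coda /∅/ ok; σ2 onset /m/, coda /∅/ ok → permitted
/ki.zu/ — σ1 onset /k/, coda /∅/ ok; σ2 onset /z/, coda /∅/ ok → permitted
/go/ — σ1 onset /g/, coda /∅/ ok → permitted
/lo/ — σ1 onset /l/, coda /∅/ ok → permitted
/so/ — σ1 onset /s/, coda /∅/ ok → permitted
Permitted: /su.mo/, /ki.zu/, /go/, /lo/, /so/ → 5.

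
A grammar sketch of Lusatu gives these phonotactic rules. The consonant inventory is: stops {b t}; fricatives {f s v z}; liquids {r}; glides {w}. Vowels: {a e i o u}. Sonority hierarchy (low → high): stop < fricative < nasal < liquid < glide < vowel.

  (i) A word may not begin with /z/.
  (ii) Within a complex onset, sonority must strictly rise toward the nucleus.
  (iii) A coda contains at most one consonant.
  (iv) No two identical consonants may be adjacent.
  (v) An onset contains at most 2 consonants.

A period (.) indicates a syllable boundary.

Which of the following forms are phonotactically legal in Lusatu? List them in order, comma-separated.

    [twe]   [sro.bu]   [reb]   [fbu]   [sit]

[twe] — σ1 onset /tw/ (1→5 rises), coda /∅/ ok → phonotactically legal
[sro.bu] — σ1 onset /sr/ (2→4 rises), coda /∅/ ok; σ2 onset /b/, coda /∅/ ok → phonotactically legal
[reb] — σ1 onset /r/, coda /b/ ok → phonotactically legal
[fbu] — violates constraint (ii): syllable 1 onset /fb/: /f/ (fricative, 2) → /b/ (stop, 1) does not rise → phonotactically illegal
[sit] — σ1 onset /s/, coda /t/ ok → phonotactically legal

[twe], [sro.bu], [reb], [sit]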